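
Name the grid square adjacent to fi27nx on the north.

FI28na

Latitude subsquare x = 23; +1 → 24, wraps to 0 = a, carry into square.
Latitude square 7; +1 → 8.
The longitude characters are unchanged.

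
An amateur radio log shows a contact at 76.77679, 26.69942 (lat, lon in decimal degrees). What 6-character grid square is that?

KQ36is

Add 180° to longitude and 90° to latitude: 206.6994, 166.7768.
Field (20°×10°, letters A–R): 206.6994/20 → 10 → K, 166.7768/10 → 16 → Q; chars KQ.
Square (2°×1°, digits 0–9): 6.6994/2 → 3, 6.7768/1 → 6; chars 36.
Subsquare (5′×2.5′, letters a–x): 0.6994/0.0833333 → 8 → i, 0.7768/0.0416667 → 18 → s; chars is.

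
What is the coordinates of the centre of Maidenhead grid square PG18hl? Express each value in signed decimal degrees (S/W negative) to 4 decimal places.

Field P=15, G=6: +15·20° lon, +6·10° lat → SW at lon 120°, lat -30°.
Square 1, 8: +1·2° lon, +8·1° lat → SW at lon 122°, lat -22°.
Subsquare h=7, l=11: +7·0.0833333° lon, +11·0.0416667° lat → SW at lon 122.583°, lat -21.5417°.
Cell spans 0.0833333° lon × 0.0416667° lat. Centre is SW corner plus half of each.
latitude -21.5208, longitude 122.6250.

-21.5208, 122.6250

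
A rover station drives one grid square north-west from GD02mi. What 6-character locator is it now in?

GD02lj

Longitude subsquare m = 12; −1 → 11 = l.
Latitude subsquare i = 8; +1 → 9 = j.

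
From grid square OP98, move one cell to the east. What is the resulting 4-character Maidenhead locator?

PP08

Longitude square 9; +1 → 10, wraps to 0, carry into field.
Longitude field O = 14; +1 → 15 = P.
The latitude characters are unchanged.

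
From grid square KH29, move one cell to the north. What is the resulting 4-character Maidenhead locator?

Latitude square 9; +1 → 10, wraps to 0, carry into field.
Latitude field H = 7; +1 → 8 = I.
The longitude characters are unchanged.

KI20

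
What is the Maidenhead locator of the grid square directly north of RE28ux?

Latitude subsquare x = 23; +1 → 24, wraps to 0 = a, carry into square.
Latitude square 8; +1 → 9.
The longitude characters are unchanged.

RE29ua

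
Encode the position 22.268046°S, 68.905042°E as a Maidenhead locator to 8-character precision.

Offset from 180°W / 90°S: lon 248.90504°, lat 67.73195°.
Field: lon ⌊248.90504/20⌋ = 12 → M; lat ⌊67.73195/10⌋ = 6 → G.
Square: lon ⌊8.90504/2⌋ = 4; lat ⌊7.73195/1⌋ = 7.
Subsquare: lon ⌊0.90504/0.0833333⌋ = 10 → k; lat ⌊0.73195/0.0416667⌋ = 17 → r.
Extended square: lon ⌊0.07171/0.00833333⌋ = 8; lat ⌊0.02362/0.00416667⌋ = 5.

MG47kr85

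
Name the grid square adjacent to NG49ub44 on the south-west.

Longitude extended square 4; −1 → 3.
Latitude extended square 4; −1 → 3.

NG49ub33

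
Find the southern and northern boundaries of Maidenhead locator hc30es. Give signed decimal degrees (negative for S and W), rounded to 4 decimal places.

-69.2500, -69.2083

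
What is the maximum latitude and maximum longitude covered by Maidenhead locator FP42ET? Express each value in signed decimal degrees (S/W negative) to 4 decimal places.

Field F=5, P=15: +5·20° lon, +15·10° lat → SW at lon -80°, lat 60°.
Square 4, 2: +4·2° lon, +2·1° lat → SW at lon -72°, lat 62°.
Subsquare e=4, t=19: +4·0.0833333° lon, +19·0.0416667° lat → SW at lon -71.6667°, lat 62.7917°.
Cell spans 0.0833333° lon × 0.0416667° lat. NE corner is SW corner plus one full cell.
latitude 62.8333, longitude -71.5833.

62.8333, -71.5833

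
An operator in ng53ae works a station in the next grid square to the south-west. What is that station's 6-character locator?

NG43xd

Longitude subsquare a = 0; −1 → -1, wraps to 23 = x, carry into square.
Longitude square 5; −1 → 4.
Latitude subsquare e = 4; −1 → 3 = d.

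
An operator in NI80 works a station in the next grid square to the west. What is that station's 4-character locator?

NI70

Longitude square 8; −1 → 7.
The latitude characters are unchanged.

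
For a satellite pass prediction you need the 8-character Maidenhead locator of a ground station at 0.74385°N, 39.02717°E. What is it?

KJ90mr38

Offset from 180°W / 90°S: lon 219.02717°, lat 90.74385°.
Field: lon ⌊219.02717/20⌋ = 10 → K; lat ⌊90.74385/10⌋ = 9 → J.
Square: lon ⌊19.02717/2⌋ = 9; lat ⌊0.74385/1⌋ = 0.
Subsquare: lon ⌊1.02717/0.0833333⌋ = 12 → m; lat ⌊0.74385/0.0416667⌋ = 17 → r.
Extended square: lon ⌊0.02717/0.00833333⌋ = 3; lat ⌊0.03552/0.00416667⌋ = 8.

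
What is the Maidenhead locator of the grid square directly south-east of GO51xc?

GO61ab

Longitude subsquare x = 23; +1 → 24, wraps to 0 = a, carry into square.
Longitude square 5; +1 → 6.
Latitude subsquare c = 2; −1 → 1 = b.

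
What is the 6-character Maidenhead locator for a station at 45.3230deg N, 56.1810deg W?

Offset from 180°W / 90°S: lon 123.8190°, lat 135.3230°.
Field (20°×10°, letters A–R): 123.8190/20 → 6 → G, 135.3230/10 → 13 → N; chars GN.
Square (2°×1°, digits 0–9): 3.8190/2 → 1, 5.3230/1 → 5; chars 15.
Subsquare (5′×2.5′, letters a–x): 1.8190/0.0833333 → 21 → v, 0.3230/0.0416667 → 7 → h; chars vh.

GN15vh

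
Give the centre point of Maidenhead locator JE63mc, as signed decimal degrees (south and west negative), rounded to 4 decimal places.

-46.8958, 13.0417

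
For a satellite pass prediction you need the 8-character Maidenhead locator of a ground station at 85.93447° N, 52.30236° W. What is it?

GR35uw34

Offset from 180°W / 90°S: lon 127.69764°, lat 175.93447°.
Field: 127.69764/20 → 6 → G, 175.93447/10 → 17 → R; chars GR.
Square: 7.69764/2 → 3, 5.93447/1 → 5; chars 35.
Subsquare: 1.69764/0.0833333 → 20 → u, 0.93447/0.0416667 → 22 → w; chars uw.
Extended square: 0.03097/0.00833333 → 3, 0.01780/0.00416667 → 4; chars 34.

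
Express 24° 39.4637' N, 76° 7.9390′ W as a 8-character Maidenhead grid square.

FL14wp47

Add 180° to longitude and 90° to latitude: 103.86768, 114.65773.
Field: 103.86768/20 → 5 → F, 114.65773/10 → 11 → L; chars FL.
Square: 3.86768/2 → 1, 4.65773/1 → 4; chars 14.
Subsquare: 1.86768/0.0833333 → 22 → w, 0.65773/0.0416667 → 15 → p; chars wp.
Extended square: 0.03435/0.00833333 → 4, 0.03273/0.00416667 → 7; chars 47.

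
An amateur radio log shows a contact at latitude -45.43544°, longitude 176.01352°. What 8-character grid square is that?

RE84an15

Add 180° to longitude and 90° to latitude: 356.01352, 44.56456.
Field: lon ⌊356.01352/20⌋ = 17 → R; lat ⌊44.56456/10⌋ = 4 → E.
Square: lon ⌊16.01352/2⌋ = 8; lat ⌊4.56456/1⌋ = 4.
Subsquare: lon ⌊0.01352/0.0833333⌋ = 0 → a; lat ⌊0.56456/0.0416667⌋ = 13 → n.
Extended square: lon ⌊0.01352/0.00833333⌋ = 1; lat ⌊0.02289/0.00416667⌋ = 5.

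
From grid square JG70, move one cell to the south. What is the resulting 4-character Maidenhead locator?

Latitude square 0; −1 → -1, wraps to 9, carry into field.
Latitude field G = 6; −1 → 5 = F.
The longitude characters are unchanged.

JF79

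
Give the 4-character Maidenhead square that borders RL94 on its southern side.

RL93

Latitude square 4; −1 → 3.
The longitude characters are unchanged.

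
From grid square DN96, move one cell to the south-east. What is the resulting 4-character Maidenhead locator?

EN05

Longitude square 9; +1 → 10, wraps to 0, carry into field.
Longitude field D = 3; +1 → 4 = E.
Latitude square 6; −1 → 5.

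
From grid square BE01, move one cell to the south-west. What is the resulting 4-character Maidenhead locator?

AE90

Longitude square 0; −1 → -1, wraps to 9, carry into field.
Longitude field B = 1; −1 → 0 = A.
Latitude square 1; −1 → 0.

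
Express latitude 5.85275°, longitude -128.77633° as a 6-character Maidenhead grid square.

CJ55ou

Offset from 180°W / 90°S: lon 51.2237°, lat 95.8528°.
Field: 51.2237/20 → 2 → C, 95.8528/10 → 9 → J; chars CJ.
Square: 11.2237/2 → 5, 5.8528/1 → 5; chars 55.
Subsquare: 1.2237/0.0833333 → 14 → o, 0.8528/0.0416667 → 20 → u; chars ou.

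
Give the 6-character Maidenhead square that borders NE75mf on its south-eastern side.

Longitude subsquare m = 12; +1 → 13 = n.
Latitude subsquare f = 5; −1 → 4 = e.

NE75ne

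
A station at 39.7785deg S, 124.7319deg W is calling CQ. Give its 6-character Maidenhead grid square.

CF70pf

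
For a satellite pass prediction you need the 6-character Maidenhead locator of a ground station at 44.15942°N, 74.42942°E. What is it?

MN74fd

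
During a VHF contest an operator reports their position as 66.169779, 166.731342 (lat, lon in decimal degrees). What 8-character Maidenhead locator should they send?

RP36ie70

Offset from 180°W / 90°S: lon 346.73134°, lat 156.16978°.
Field (20°×10°, letters A–R): lon ⌊346.73134/20⌋ = 17 → R; lat ⌊156.16978/10⌋ = 15 → P.
Square (2°×1°, digits 0–9): lon ⌊6.73134/2⌋ = 3; lat ⌊6.16978/1⌋ = 6.
Subsquare (5′×2.5′, letters a–x): lon ⌊0.73134/0.0833333⌋ = 8 → i; lat ⌊0.16978/0.0416667⌋ = 4 → e.
Extended square (30″×15″, digits 0–9): lon ⌊0.06468/0.00833333⌋ = 7; lat ⌊0.00311/0.00416667⌋ = 0.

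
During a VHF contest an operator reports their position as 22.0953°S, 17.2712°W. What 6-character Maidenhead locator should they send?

IG17iv

Add 180° to longitude and 90° to latitude: 162.7288, 67.9047.
Field: 162.7288/20 → 8 → I, 67.9047/10 → 6 → G; chars IG.
Square: 2.7288/2 → 1, 7.9047/1 → 7; chars 17.
Subsquare: 0.7288/0.0833333 → 8 → i, 0.9047/0.0416667 → 21 → v; chars iv.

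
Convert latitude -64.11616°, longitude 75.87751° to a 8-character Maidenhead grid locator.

Offset from 180°W / 90°S: lon 255.87751°, lat 25.88384°.
Field: 255.87751/20 → 12 → M, 25.88384/10 → 2 → C; chars MC.
Square: 15.87751/2 → 7, 5.88384/1 → 5; chars 75.
Subsquare: 1.87751/0.0833333 → 22 → w, 0.88384/0.0416667 → 21 → v; chars wv.
Extended square: 0.04418/0.00833333 → 5, 0.00884/0.00416667 → 2; chars 52.

MC75wv52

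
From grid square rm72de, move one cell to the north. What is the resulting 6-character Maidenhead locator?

Latitude subsquare e = 4; +1 → 5 = f.
The longitude characters are unchanged.

RM72df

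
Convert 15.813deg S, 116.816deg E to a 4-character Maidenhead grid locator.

OH84

Offset from 180°W / 90°S: lon 296.82°, lat 74.19°.
Field: 296.82/20 → 14 → O, 74.19/10 → 7 → H; chars OH.
Square: 16.82/2 → 8, 4.19/1 → 4; chars 84.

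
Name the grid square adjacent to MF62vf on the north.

Latitude subsquare f = 5; +1 → 6 = g.
The longitude characters are unchanged.

MF62vg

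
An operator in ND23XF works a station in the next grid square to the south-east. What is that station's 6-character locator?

Longitude subsquare x = 23; +1 → 24, wraps to 0 = a, carry into square.
Longitude square 2; +1 → 3.
Latitude subsquare f = 5; −1 → 4 = e.

ND33ae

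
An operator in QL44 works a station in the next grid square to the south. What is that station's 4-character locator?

QL43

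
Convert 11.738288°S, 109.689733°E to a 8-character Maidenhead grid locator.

OH48ug22

Shift to the Maidenhead origin (180°W, 90°S): lon 289.68973, lat 78.26171.
Field (20°×10°, letters A–R): lon ⌊289.68973/20⌋ = 14 → O; lat ⌊78.26171/10⌋ = 7 → H.
Square (2°×1°, digits 0–9): lon ⌊9.68973/2⌋ = 4; lat ⌊8.26171/1⌋ = 8.
Subsquare (5′×2.5′, letters a–x): lon ⌊1.68973/0.0833333⌋ = 20 → u; lat ⌊0.26171/0.0416667⌋ = 6 → g.
Extended square (30″×15″, digits 0–9): lon ⌊0.02307/0.00833333⌋ = 2; lat ⌊0.01171/0.00416667⌋ = 2.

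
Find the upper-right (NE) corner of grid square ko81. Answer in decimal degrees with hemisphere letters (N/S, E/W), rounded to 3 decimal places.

52.000° N, 38.000° E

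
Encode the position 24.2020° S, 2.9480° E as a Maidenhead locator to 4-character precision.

JG15

Offset from 180°W / 90°S: lon 182.95°, lat 65.80°.
Field (20°×10°, letters A–R): lon ⌊182.95/20⌋ = 9 → J; lat ⌊65.80/10⌋ = 6 → G.
Square (2°×1°, digits 0–9): lon ⌊2.95/2⌋ = 1; lat ⌊5.80/1⌋ = 5.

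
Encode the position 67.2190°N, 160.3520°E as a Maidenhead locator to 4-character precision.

Shift to the Maidenhead origin (180°W, 90°S): lon 340.35, lat 157.22.
Field (20°×10°, letters A–R): 340.35/20 → 17 → R, 157.22/10 → 15 → P; chars RP.
Square (2°×1°, digits 0–9): 0.35/2 → 0, 7.22/1 → 7; chars 07.

RP07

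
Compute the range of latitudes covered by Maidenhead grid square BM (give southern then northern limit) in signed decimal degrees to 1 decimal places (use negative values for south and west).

30.0, 40.0

Field B=1, M=12: +1·20° lon, +12·10° lat → SW at lon -160°, lat 30°.
Cell spans 20° lon × 10° lat.
south 30.0, north 40.0.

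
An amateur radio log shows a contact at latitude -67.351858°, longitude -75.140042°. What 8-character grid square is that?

FC22kp35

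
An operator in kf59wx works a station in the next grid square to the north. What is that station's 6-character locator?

KG50wa

Latitude subsquare x = 23; +1 → 24, wraps to 0 = a, carry into square.
Latitude square 9; +1 → 10, wraps to 0, carry into field.
Latitude field F = 5; +1 → 6 = G.
The longitude characters are unchanged.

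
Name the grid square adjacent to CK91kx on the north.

CK92ka

Latitude subsquare x = 23; +1 → 24, wraps to 0 = a, carry into square.
Latitude square 1; +1 → 2.
The longitude characters are unchanged.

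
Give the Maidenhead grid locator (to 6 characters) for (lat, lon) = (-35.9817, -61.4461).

Add 180° to longitude and 90° to latitude: 118.5539, 54.0183.
Field (20°×10°, letters A–R): 118.5539/20 → 5 → F, 54.0183/10 → 5 → F; chars FF.
Square (2°×1°, digits 0–9): 18.5539/2 → 9, 4.0183/1 → 4; chars 94.
Subsquare (5′×2.5′, letters a–x): 0.5539/0.0833333 → 6 → g, 0.0183/0.0416667 → 0 → a; chars ga.

FF94ga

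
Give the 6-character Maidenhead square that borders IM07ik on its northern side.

IM07il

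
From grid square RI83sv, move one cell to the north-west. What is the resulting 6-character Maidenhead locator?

Longitude subsquare s = 18; −1 → 17 = r.
Latitude subsquare v = 21; +1 → 22 = w.

RI83rw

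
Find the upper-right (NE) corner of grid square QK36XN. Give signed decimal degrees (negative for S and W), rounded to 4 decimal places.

16.5833, 148.0000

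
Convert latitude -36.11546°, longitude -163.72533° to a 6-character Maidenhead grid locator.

AF83dv

Offset from 180°W / 90°S: lon 16.2747°, lat 53.8845°.
Field: lon ⌊16.2747/20⌋ = 0 → A; lat ⌊53.8845/10⌋ = 5 → F.
Square: lon ⌊16.2747/2⌋ = 8; lat ⌊3.8845/1⌋ = 3.
Subsquare: lon ⌊0.2747/0.0833333⌋ = 3 → d; lat ⌊0.8845/0.0416667⌋ = 21 → v.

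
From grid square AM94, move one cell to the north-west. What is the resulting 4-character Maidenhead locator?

AM85

Longitude square 9; −1 → 8.
Latitude square 4; +1 → 5.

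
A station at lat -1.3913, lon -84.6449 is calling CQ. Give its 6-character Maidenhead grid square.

Shift to the Maidenhead origin (180°W, 90°S): lon 95.3551, lat 88.6087.
Field: 95.3551/20 → 4 → E, 88.6087/10 → 8 → I; chars EI.
Square: 15.3551/2 → 7, 8.6087/1 → 8; chars 78.
Subsquare: 1.3551/0.0833333 → 16 → q, 0.6087/0.0416667 → 14 → o; chars qo.

EI78qo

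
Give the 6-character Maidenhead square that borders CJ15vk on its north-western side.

CJ15ul

Longitude subsquare v = 21; −1 → 20 = u.
Latitude subsquare k = 10; +1 → 11 = l.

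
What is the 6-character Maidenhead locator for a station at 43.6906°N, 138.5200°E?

Shift to the Maidenhead origin (180°W, 90°S): lon 318.5200, lat 133.6906.
Field: lon ⌊318.5200/20⌋ = 15 → P; lat ⌊133.6906/10⌋ = 13 → N.
Square: lon ⌊18.5200/2⌋ = 9; lat ⌊3.6906/1⌋ = 3.
Subsquare: lon ⌊0.5200/0.0833333⌋ = 6 → g; lat ⌊0.6906/0.0416667⌋ = 16 → q.

PN93gq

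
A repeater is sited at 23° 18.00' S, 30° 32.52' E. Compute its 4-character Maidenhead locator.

KG56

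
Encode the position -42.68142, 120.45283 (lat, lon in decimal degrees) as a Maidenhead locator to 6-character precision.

Add 180° to longitude and 90° to latitude: 300.4528, 47.3186.
Field (20°×10°, letters A–R): 300.4528/20 → 15 → P, 47.3186/10 → 4 → E; chars PE.
Square (2°×1°, digits 0–9): 0.4528/2 → 0, 7.3186/1 → 7; chars 07.
Subsquare (5′×2.5′, letters a–x): 0.4528/0.0833333 → 5 → f, 0.3186/0.0416667 → 7 → h; chars fh.

PE07fh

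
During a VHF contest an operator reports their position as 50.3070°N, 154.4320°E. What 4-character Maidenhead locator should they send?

QO70

Offset from 180°W / 90°S: lon 334.43°, lat 140.31°.
Field: lon ⌊334.43/20⌋ = 16 → Q; lat ⌊140.31/10⌋ = 14 → O.
Square: lon ⌊14.43/2⌋ = 7; lat ⌊0.31/1⌋ = 0.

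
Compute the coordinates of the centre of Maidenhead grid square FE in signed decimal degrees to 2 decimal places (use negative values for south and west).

-45.00, -70.00

Field F=5, E=4: +5·20° lon, +4·10° lat → SW at lon -80°, lat -50°.
Cell spans 20° lon × 10° lat. Centre is SW corner plus half of each.
latitude -45.00, longitude -70.00.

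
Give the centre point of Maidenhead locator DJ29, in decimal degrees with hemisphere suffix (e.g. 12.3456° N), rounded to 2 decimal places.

Field D=3, J=9: +3·20° lon, +9·10° lat → SW at lon -120°, lat 0°.
Square 2, 9: +2·2° lon, +9·1° lat → SW at lon -116°, lat 9°.
Cell spans 2° lon × 1° lat. Centre is SW corner plus half of each.
latitude 9.50° N, longitude 115.00° W.

9.50° N, 115.00° W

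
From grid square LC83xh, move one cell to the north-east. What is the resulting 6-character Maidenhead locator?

LC93ai

Longitude subsquare x = 23; +1 → 24, wraps to 0 = a, carry into square.
Longitude square 8; +1 → 9.
Latitude subsquare h = 7; +1 → 8 = i.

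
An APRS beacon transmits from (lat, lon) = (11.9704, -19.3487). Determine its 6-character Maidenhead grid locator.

IK01hx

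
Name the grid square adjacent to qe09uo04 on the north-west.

Longitude extended square 0; −1 → -1, wraps to 9, carry into subsquare.
Longitude subsquare u = 20; −1 → 19 = t.
Latitude extended square 4; +1 → 5.

QE09to95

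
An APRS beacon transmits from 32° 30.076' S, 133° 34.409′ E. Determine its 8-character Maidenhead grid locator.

PF67sl89

Add 180° to longitude and 90° to latitude: 313.57348, 57.49873.
Field: lon ⌊313.57348/20⌋ = 15 → P; lat ⌊57.49873/10⌋ = 5 → F.
Square: lon ⌊13.57348/2⌋ = 6; lat ⌊7.49873/1⌋ = 7.
Subsquare: lon ⌊1.57348/0.0833333⌋ = 18 → s; lat ⌊0.49873/0.0416667⌋ = 11 → l.
Extended square: lon ⌊0.07348/0.00833333⌋ = 8; lat ⌊0.04040/0.00416667⌋ = 9.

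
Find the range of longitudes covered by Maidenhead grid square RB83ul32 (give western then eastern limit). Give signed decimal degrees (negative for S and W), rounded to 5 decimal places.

Field R=17, B=1: +17·20° lon, +1·10° lat → SW at lon 160°, lat -80°.
Square 8, 3: +8·2° lon, +3·1° lat → SW at lon 176°, lat -77°.
Subsquare u=20, l=11: +20·0.0833333° lon, +11·0.0416667° lat → SW at lon 177.667°, lat -76.5417°.
Extended square 3, 2: +3·0.00833333° lon, +2·0.00416667° lat → SW at lon 177.692°, lat -76.5333°.
Cell spans 0.00833333° lon × 0.00416667° lat.
west 177.69167, east 177.70000.

177.69167, 177.70000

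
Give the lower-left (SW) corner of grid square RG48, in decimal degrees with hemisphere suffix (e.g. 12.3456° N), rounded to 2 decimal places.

22.00° S, 168.00° E

Field R=17, G=6: +17·20° lon, +6·10° lat → SW at lon 160°, lat -30°.
Square 4, 8: +4·2° lon, +8·1° lat → SW at lon 168°, lat -22°.
latitude 22.00° S, longitude 168.00° E.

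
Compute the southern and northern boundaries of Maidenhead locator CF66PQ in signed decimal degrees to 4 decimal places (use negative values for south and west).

Field C=2, F=5: +2·20° lon, +5·10° lat → SW at lon -140°, lat -40°.
Square 6, 6: +6·2° lon, +6·1° lat → SW at lon -128°, lat -34°.
Subsquare p=15, q=16: +15·0.0833333° lon, +16·0.0416667° lat → SW at lon -126.75°, lat -33.3333°.
Cell spans 0.0833333° lon × 0.0416667° lat.
south -33.3333, north -33.2917.

-33.3333, -33.2917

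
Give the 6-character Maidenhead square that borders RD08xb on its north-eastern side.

Longitude subsquare x = 23; +1 → 24, wraps to 0 = a, carry into square.
Longitude square 0; +1 → 1.
Latitude subsquare b = 1; +1 → 2 = c.

RD18ac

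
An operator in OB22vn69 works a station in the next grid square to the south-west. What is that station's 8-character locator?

OB22vn58

Longitude extended square 6; −1 → 5.
Latitude extended square 9; −1 → 8.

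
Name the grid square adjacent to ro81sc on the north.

RO81sd

Latitude subsquare c = 2; +1 → 3 = d.
The longitude characters are unchanged.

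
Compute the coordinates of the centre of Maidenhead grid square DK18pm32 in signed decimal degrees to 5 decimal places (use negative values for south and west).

18.51042, -116.72083

Field D=3, K=10: +3·20° lon, +10·10° lat → SW at lon -120°, lat 10°.
Square 1, 8: +1·2° lon, +8·1° lat → SW at lon -118°, lat 18°.
Subsquare p=15, m=12: +15·0.0833333° lon, +12·0.0416667° lat → SW at lon -116.75°, lat 18.5°.
Extended square 3, 2: +3·0.00833333° lon, +2·0.00416667° lat → SW at lon -116.725°, lat 18.5083°.
Cell spans 0.00833333° lon × 0.00416667° lat. Centre is SW corner plus half of each.
latitude 18.51042, longitude -116.72083.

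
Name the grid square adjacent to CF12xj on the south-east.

CF22ai

Longitude subsquare x = 23; +1 → 24, wraps to 0 = a, carry into square.
Longitude square 1; +1 → 2.
Latitude subsquare j = 9; −1 → 8 = i.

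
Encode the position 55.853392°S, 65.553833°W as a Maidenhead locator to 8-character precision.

Shift to the Maidenhead origin (180°W, 90°S): lon 114.44617, lat 34.14661.
Field: lon ⌊114.44617/20⌋ = 5 → F; lat ⌊34.14661/10⌋ = 3 → D.
Square: lon ⌊14.44617/2⌋ = 7; lat ⌊4.14661/1⌋ = 4.
Subsquare: lon ⌊0.44617/0.0833333⌋ = 5 → f; lat ⌊0.14661/0.0416667⌋ = 3 → d.
Extended square: lon ⌊0.02950/0.00833333⌋ = 3; lat ⌊0.02161/0.00416667⌋ = 5.

FD74fd35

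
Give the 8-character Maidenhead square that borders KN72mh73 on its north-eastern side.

KN72mh84

Longitude extended square 7; +1 → 8.
Latitude extended square 3; +1 → 4.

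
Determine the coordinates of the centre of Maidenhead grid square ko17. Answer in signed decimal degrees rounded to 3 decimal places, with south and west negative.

57.500, 23.000

Field K=10, O=14: +10·20° lon, +14·10° lat → SW at lon 20°, lat 50°.
Square 1, 7: +1·2° lon, +7·1° lat → SW at lon 22°, lat 57°.
Cell spans 2° lon × 1° lat. Centre is SW corner plus half of each.
latitude 57.500, longitude 23.000.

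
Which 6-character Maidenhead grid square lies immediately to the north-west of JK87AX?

JK78xa

Longitude subsquare a = 0; −1 → -1, wraps to 23 = x, carry into square.
Longitude square 8; −1 → 7.
Latitude subsquare x = 23; +1 → 24, wraps to 0 = a, carry into square.
Latitude square 7; +1 → 8.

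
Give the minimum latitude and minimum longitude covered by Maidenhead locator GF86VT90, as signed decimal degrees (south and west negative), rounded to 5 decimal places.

-33.20833, -42.17500

Field G=6, F=5: +6·20° lon, +5·10° lat → SW at lon -60°, lat -40°.
Square 8, 6: +8·2° lon, +6·1° lat → SW at lon -44°, lat -34°.
Subsquare v=21, t=19: +21·0.0833333° lon, +19·0.0416667° lat → SW at lon -42.25°, lat -33.2083°.
Extended square 9, 0: +9·0.00833333° lon, +0·0.00416667° lat → SW at lon -42.175°, lat -33.2083°.
latitude -33.20833, longitude -42.17500.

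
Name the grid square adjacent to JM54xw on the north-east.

JM64ax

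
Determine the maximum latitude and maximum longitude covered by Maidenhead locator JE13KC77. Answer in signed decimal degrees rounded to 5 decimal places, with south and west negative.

-46.88333, 2.90000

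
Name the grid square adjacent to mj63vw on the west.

Longitude subsquare v = 21; −1 → 20 = u.
The latitude characters are unchanged.

MJ63uw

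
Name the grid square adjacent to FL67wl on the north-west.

FL67vm

Longitude subsquare w = 22; −1 → 21 = v.
Latitude subsquare l = 11; +1 → 12 = m.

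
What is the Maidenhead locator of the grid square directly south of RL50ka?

RK59kx

Latitude subsquare a = 0; −1 → -1, wraps to 23 = x, carry into square.
Latitude square 0; −1 → -1, wraps to 9, carry into field.
Latitude field L = 11; −1 → 10 = K.
The longitude characters are unchanged.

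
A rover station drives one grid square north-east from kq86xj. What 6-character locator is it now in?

KQ96ak

Longitude subsquare x = 23; +1 → 24, wraps to 0 = a, carry into square.
Longitude square 8; +1 → 9.
Latitude subsquare j = 9; +1 → 10 = k.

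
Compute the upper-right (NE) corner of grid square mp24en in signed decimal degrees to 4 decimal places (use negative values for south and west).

64.5833, 64.4167

Field M=12, P=15: +12·20° lon, +15·10° lat → SW at lon 60°, lat 60°.
Square 2, 4: +2·2° lon, +4·1° lat → SW at lon 64°, lat 64°.
Subsquare e=4, n=13: +4·0.0833333° lon, +13·0.0416667° lat → SW at lon 64.3333°, lat 64.5417°.
Cell spans 0.0833333° lon × 0.0416667° lat. NE corner is SW corner plus one full cell.
latitude 64.5833, longitude 64.4167.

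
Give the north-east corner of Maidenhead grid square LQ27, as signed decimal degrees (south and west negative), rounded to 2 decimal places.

78.00, 46.00

Field L=11, Q=16: +11·20° lon, +16·10° lat → SW at lon 40°, lat 70°.
Square 2, 7: +2·2° lon, +7·1° lat → SW at lon 44°, lat 77°.
Cell spans 2° lon × 1° lat. NE corner is SW corner plus one full cell.
latitude 78.00, longitude 46.00.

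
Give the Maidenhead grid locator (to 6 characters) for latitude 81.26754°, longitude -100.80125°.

DR91og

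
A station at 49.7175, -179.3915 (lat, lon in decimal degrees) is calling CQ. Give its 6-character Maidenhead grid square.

AN09hr

Shift to the Maidenhead origin (180°W, 90°S): lon 0.6085, lat 139.7175.
Field: 0.6085/20 → 0 → A, 139.7175/10 → 13 → N; chars AN.
Square: 0.6085/2 → 0, 9.7175/1 → 9; chars 09.
Subsquare: 0.6085/0.0833333 → 7 → h, 0.7175/0.0416667 → 17 → r; chars hr.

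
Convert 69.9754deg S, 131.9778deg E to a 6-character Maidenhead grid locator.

PC50xa

Offset from 180°W / 90°S: lon 311.9778°, lat 20.0246°.
Field (20°×10°, letters A–R): lon ⌊311.9778/20⌋ = 15 → P; lat ⌊20.0246/10⌋ = 2 → C.
Square (2°×1°, digits 0–9): lon ⌊11.9778/2⌋ = 5; lat ⌊0.0246/1⌋ = 0.
Subsquare (5′×2.5′, letters a–x): lon ⌊1.9778/0.0833333⌋ = 23 → x; lat ⌊0.0246/0.0416667⌋ = 0 → a.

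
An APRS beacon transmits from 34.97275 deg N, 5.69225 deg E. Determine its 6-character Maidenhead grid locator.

JM24ux

Shift to the Maidenhead origin (180°W, 90°S): lon 185.6923, lat 124.9727.
Field: lon ⌊185.6923/20⌋ = 9 → J; lat ⌊124.9727/10⌋ = 12 → M.
Square: lon ⌊5.6923/2⌋ = 2; lat ⌊4.9727/1⌋ = 4.
Subsquare: lon ⌊1.6923/0.0833333⌋ = 20 → u; lat ⌊0.9727/0.0416667⌋ = 23 → x.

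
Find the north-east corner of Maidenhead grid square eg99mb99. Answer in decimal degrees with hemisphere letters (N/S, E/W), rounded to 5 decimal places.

20.91667° S, 80.91667° W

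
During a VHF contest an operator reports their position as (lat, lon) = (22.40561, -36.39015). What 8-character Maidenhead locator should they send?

HL12tj37

Shift to the Maidenhead origin (180°W, 90°S): lon 143.60985, lat 112.40561.
Field: lon ⌊143.60985/20⌋ = 7 → H; lat ⌊112.40561/10⌋ = 11 → L.
Square: lon ⌊3.60985/2⌋ = 1; lat ⌊2.40561/1⌋ = 2.
Subsquare: lon ⌊1.60985/0.0833333⌋ = 19 → t; lat ⌊0.40561/0.0416667⌋ = 9 → j.
Extended square: lon ⌊0.02652/0.00833333⌋ = 3; lat ⌊0.03061/0.00416667⌋ = 7.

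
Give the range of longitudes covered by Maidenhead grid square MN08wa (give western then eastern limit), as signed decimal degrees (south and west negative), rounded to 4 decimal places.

Field M=12, N=13: +12·20° lon, +13·10° lat → SW at lon 60°, lat 40°.
Square 0, 8: +0·2° lon, +8·1° lat → SW at lon 60°, lat 48°.
Subsquare w=22, a=0: +22·0.0833333° lon, +0·0.0416667° lat → SW at lon 61.8333°, lat 48°.
Cell spans 0.0833333° lon × 0.0416667° lat.
west 61.8333, east 61.9167.

61.8333, 61.9167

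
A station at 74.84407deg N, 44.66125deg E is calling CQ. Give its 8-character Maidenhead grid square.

Offset from 180°W / 90°S: lon 224.66125°, lat 164.84407°.
Field: lon ⌊224.66125/20⌋ = 11 → L; lat ⌊164.84407/10⌋ = 16 → Q.
Square: lon ⌊4.66125/2⌋ = 2; lat ⌊4.84407/1⌋ = 4.
Subsquare: lon ⌊0.66125/0.0833333⌋ = 7 → h; lat ⌊0.84407/0.0416667⌋ = 20 → u.
Extended square: lon ⌊0.07792/0.00833333⌋ = 9; lat ⌊0.01074/0.00416667⌋ = 2.

LQ24hu92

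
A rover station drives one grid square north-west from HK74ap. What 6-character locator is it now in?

HK64xq

Longitude subsquare a = 0; −1 → -1, wraps to 23 = x, carry into square.
Longitude square 7; −1 → 6.
Latitude subsquare p = 15; +1 → 16 = q.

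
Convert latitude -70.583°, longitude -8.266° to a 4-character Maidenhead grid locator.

Shift to the Maidenhead origin (180°W, 90°S): lon 171.73, lat 19.42.
Field (20°×10°, letters A–R): lon ⌊171.73/20⌋ = 8 → I; lat ⌊19.42/10⌋ = 1 → B.
Square (2°×1°, digits 0–9): lon ⌊11.73/2⌋ = 5; lat ⌊9.42/1⌋ = 9.

IB59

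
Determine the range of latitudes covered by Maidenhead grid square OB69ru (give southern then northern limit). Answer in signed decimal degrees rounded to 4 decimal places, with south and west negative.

-70.1667, -70.1250

Field O=14, B=1: +14·20° lon, +1·10° lat → SW at lon 100°, lat -80°.
Square 6, 9: +6·2° lon, +9·1° lat → SW at lon 112°, lat -71°.
Subsquare r=17, u=20: +17·0.0833333° lon, +20·0.0416667° lat → SW at lon 113.417°, lat -70.1667°.
Cell spans 0.0833333° lon × 0.0416667° lat.
south -70.1667, north -70.1250.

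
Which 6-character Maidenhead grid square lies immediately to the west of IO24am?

IO14xm

Longitude subsquare a = 0; −1 → -1, wraps to 23 = x, carry into square.
Longitude square 2; −1 → 1.
The latitude characters are unchanged.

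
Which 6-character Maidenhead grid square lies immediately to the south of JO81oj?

Latitude subsquare j = 9; −1 → 8 = i.
The longitude characters are unchanged.

JO81oi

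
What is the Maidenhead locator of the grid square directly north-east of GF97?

Longitude square 9; +1 → 10, wraps to 0, carry into field.
Longitude field G = 6; +1 → 7 = H.
Latitude square 7; +1 → 8.

HF08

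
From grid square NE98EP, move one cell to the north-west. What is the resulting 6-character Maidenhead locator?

Longitude subsquare e = 4; −1 → 3 = d.
Latitude subsquare p = 15; +1 → 16 = q.

NE98dq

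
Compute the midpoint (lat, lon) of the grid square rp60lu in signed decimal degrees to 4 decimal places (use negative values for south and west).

Field R=17, P=15: +17·20° lon, +15·10° lat → SW at lon 160°, lat 60°.
Square 6, 0: +6·2° lon, +0·1° lat → SW at lon 172°, lat 60°.
Subsquare l=11, u=20: +11·0.0833333° lon, +20·0.0416667° lat → SW at lon 172.917°, lat 60.8333°.
Cell spans 0.0833333° lon × 0.0416667° lat. Centre is SW corner plus half of each.
latitude 60.8542, longitude 172.9583.

60.8542, 172.9583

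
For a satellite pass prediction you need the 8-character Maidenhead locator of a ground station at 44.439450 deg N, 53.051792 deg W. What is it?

Add 180° to longitude and 90° to latitude: 126.94821, 134.43945.
Field: lon ⌊126.94821/20⌋ = 6 → G; lat ⌊134.43945/10⌋ = 13 → N.
Square: lon ⌊6.94821/2⌋ = 3; lat ⌊4.43945/1⌋ = 4.
Subsquare: lon ⌊0.94821/0.0833333⌋ = 11 → l; lat ⌊0.43945/0.0416667⌋ = 10 → k.
Extended square: lon ⌊0.03154/0.00833333⌋ = 3; lat ⌊0.02278/0.00416667⌋ = 5.

GN34lk35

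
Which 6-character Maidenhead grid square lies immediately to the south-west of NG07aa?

Longitude subsquare a = 0; −1 → -1, wraps to 23 = x, carry into square.
Longitude square 0; −1 → -1, wraps to 9, carry into field.
Longitude field N = 13; −1 → 12 = M.
Latitude subsquare a = 0; −1 → -1, wraps to 23 = x, carry into square.
Latitude square 7; −1 → 6.

MG96xx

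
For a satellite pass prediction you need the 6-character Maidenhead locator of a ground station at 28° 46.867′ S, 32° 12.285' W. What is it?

HG31vf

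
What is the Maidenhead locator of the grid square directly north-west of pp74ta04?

Longitude extended square 0; −1 → -1, wraps to 9, carry into subsquare.
Longitude subsquare t = 19; −1 → 18 = s.
Latitude extended square 4; +1 → 5.

PP74sa95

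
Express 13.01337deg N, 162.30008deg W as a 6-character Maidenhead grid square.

Shift to the Maidenhead origin (180°W, 90°S): lon 17.6999, lat 103.0134.
Field (20°×10°, letters A–R): 17.6999/20 → 0 → A, 103.0134/10 → 10 → K; chars AK.
Square (2°×1°, digits 0–9): 17.6999/2 → 8, 3.0134/1 → 3; chars 83.
Subsquare (5′×2.5′, letters a–x): 1.6999/0.0833333 → 20 → u, 0.0134/0.0416667 → 0 → a; chars ua.

AK83ua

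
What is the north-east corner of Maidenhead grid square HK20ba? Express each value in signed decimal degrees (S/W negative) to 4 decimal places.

10.0417, -35.8333

Field H=7, K=10: +7·20° lon, +10·10° lat → SW at lon -40°, lat 10°.
Square 2, 0: +2·2° lon, +0·1° lat → SW at lon -36°, lat 10°.
Subsquare b=1, a=0: +1·0.0833333° lon, +0·0.0416667° lat → SW at lon -35.9167°, lat 10°.
Cell spans 0.0833333° lon × 0.0416667° lat. NE corner is SW corner plus one full cell.
latitude 10.0417, longitude -35.8333.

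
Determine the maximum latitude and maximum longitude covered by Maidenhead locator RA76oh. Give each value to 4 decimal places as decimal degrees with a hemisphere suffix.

83.6667° S, 175.2500° E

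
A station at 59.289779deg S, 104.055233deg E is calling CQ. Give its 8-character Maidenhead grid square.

OD20ar60

Add 180° to longitude and 90° to latitude: 284.05523, 30.71022.
Field: lon ⌊284.05523/20⌋ = 14 → O; lat ⌊30.71022/10⌋ = 3 → D.
Square: lon ⌊4.05523/2⌋ = 2; lat ⌊0.71022/1⌋ = 0.
Subsquare: lon ⌊0.05523/0.0833333⌋ = 0 → a; lat ⌊0.71022/0.0416667⌋ = 17 → r.
Extended square: lon ⌊0.05523/0.00833333⌋ = 6; lat ⌊0.00189/0.00416667⌋ = 0.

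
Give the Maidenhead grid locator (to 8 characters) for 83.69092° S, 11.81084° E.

JA56vh74

Add 180° to longitude and 90° to latitude: 191.81084, 6.30908.
Field: 191.81084/20 → 9 → J, 6.30908/10 → 0 → A; chars JA.
Square: 11.81084/2 → 5, 6.30908/1 → 6; chars 56.
Subsquare: 1.81084/0.0833333 → 21 → v, 0.30908/0.0416667 → 7 → h; chars vh.
Extended square: 0.06084/0.00833333 → 7, 0.01741/0.00416667 → 4; chars 74.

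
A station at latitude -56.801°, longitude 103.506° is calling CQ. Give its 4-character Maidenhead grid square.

Shift to the Maidenhead origin (180°W, 90°S): lon 283.51, lat 33.20.
Field (20°×10°, letters A–R): lon ⌊283.51/20⌋ = 14 → O; lat ⌊33.20/10⌋ = 3 → D.
Square (2°×1°, digits 0–9): lon ⌊3.51/2⌋ = 1; lat ⌊3.20/1⌋ = 3.

OD13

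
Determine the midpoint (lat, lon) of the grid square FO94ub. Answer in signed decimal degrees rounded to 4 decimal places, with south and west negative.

54.0625, -60.2917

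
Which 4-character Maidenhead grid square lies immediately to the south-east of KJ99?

LJ08

Longitude square 9; +1 → 10, wraps to 0, carry into field.
Longitude field K = 10; +1 → 11 = L.
Latitude square 9; −1 → 8.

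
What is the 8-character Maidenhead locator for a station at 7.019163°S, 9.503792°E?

Offset from 180°W / 90°S: lon 189.50379°, lat 82.98084°.
Field: 189.50379/20 → 9 → J, 82.98084/10 → 8 → I; chars JI.
Square: 9.50379/2 → 4, 2.98084/1 → 2; chars 42.
Subsquare: 1.50379/0.0833333 → 18 → s, 0.98084/0.0416667 → 23 → x; chars sx.
Extended square: 0.00379/0.00833333 → 0, 0.02250/0.00416667 → 5; chars 05.

JI42sx05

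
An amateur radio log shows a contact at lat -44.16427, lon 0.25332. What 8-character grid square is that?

JE05du00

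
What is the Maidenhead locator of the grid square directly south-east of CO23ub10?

Longitude extended square 1; +1 → 2.
Latitude extended square 0; −1 → -1, wraps to 9, carry into subsquare.
Latitude subsquare b = 1; −1 → 0 = a.

CO23ua29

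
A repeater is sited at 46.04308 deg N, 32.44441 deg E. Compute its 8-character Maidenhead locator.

KN66fb30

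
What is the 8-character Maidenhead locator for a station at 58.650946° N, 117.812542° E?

OO88vp76

Add 180° to longitude and 90° to latitude: 297.81254, 148.65095.
Field: lon ⌊297.81254/20⌋ = 14 → O; lat ⌊148.65095/10⌋ = 14 → O.
Square: lon ⌊17.81254/2⌋ = 8; lat ⌊8.65095/1⌋ = 8.
Subsquare: lon ⌊1.81254/0.0833333⌋ = 21 → v; lat ⌊0.65095/0.0416667⌋ = 15 → p.
Extended square: lon ⌊0.06254/0.00833333⌋ = 7; lat ⌊0.02595/0.00416667⌋ = 6.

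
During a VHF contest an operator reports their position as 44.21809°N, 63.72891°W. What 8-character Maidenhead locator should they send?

FN84df22

Add 180° to longitude and 90° to latitude: 116.27109, 134.21809.
Field: lon ⌊116.27109/20⌋ = 5 → F; lat ⌊134.21809/10⌋ = 13 → N.
Square: lon ⌊16.27109/2⌋ = 8; lat ⌊4.21809/1⌋ = 4.
Subsquare: lon ⌊0.27109/0.0833333⌋ = 3 → d; lat ⌊0.21809/0.0416667⌋ = 5 → f.
Extended square: lon ⌊0.02109/0.00833333⌋ = 2; lat ⌊0.00976/0.00416667⌋ = 2.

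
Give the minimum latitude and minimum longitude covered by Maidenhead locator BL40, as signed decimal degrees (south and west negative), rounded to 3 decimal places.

20.000, -152.000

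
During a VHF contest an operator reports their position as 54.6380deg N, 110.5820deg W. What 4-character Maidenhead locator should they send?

DO44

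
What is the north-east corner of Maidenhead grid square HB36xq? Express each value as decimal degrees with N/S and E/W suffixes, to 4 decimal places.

73.2917° S, 32.0000° W

Field H=7, B=1: +7·20° lon, +1·10° lat → SW at lon -40°, lat -80°.
Square 3, 6: +3·2° lon, +6·1° lat → SW at lon -34°, lat -74°.
Subsquare x=23, q=16: +23·0.0833333° lon, +16·0.0416667° lat → SW at lon -32.0833°, lat -73.3333°.
Cell spans 0.0833333° lon × 0.0416667° lat. NE corner is SW corner plus one full cell.
latitude 73.2917° S, longitude 32.0000° W.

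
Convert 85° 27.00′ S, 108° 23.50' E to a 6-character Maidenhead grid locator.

OA44en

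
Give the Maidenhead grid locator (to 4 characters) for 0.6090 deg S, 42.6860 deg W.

GI89

Add 180° to longitude and 90° to latitude: 137.31, 89.39.
Field (20°×10°, letters A–R): lon ⌊137.31/20⌋ = 6 → G; lat ⌊89.39/10⌋ = 8 → I.
Square (2°×1°, digits 0–9): lon ⌊17.31/2⌋ = 8; lat ⌊9.39/1⌋ = 9.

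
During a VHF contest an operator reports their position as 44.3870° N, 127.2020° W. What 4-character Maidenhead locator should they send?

Add 180° to longitude and 90° to latitude: 52.80, 134.39.
Field (20°×10°, letters A–R): 52.80/20 → 2 → C, 134.39/10 → 13 → N; chars CN.
Square (2°×1°, digits 0–9): 12.80/2 → 6, 4.39/1 → 4; chars 64.

CN64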